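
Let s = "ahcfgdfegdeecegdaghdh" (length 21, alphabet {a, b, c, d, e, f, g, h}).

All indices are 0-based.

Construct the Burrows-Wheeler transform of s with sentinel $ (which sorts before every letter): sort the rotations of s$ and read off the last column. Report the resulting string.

rank  rotation                last
    0  $ahcfgdfegdeecegdaghdh  h
    1  aghdh$ahcfgdfegdeecegd  d
    2  ahcfgdfegdeecegdaghdh$  $
    3  cegdaghdh$ahcfgdfegdee  e
    4  cfgdfegdeecegdaghdh$ah  h
    5  daghdh$ahcfgdfegdeeceg  g
    6  deecegdaghdh$ahcfgdfeg  g
    7  dfegdeecegdaghdh$ahcfg  g
    8  dh$ahcfgdfegdeecegdagh  h
    9  ecegdaghdh$ahcfgdfegde  e
   10  eecegdaghdh$ahcfgdfegd  d
   11  egdaghdh$ahcfgdfegdeec  c
   12  egdeecegdaghdh$ahcfgdf  f
   13  fegdeecegdaghdh$ahcfgd  d
   14  fgdfegdeecegdaghdh$ahc  c
   15  gdaghdh$ahcfgdfegdeece  e
   16  gdeecegdaghdh$ahcfgdfe  e
   17  gdfegdeecegdaghdh$ahcf  f
   18  ghdh$ahcfgdfegdeecegda  a
   19  h$ahcfgdfegdeecegdaghd  d
   20  hcfgdfegdeecegdaghdh$a  a
   21  hdh$ahcfgdfegdeecegdag  g

hd$ehggghedcfdceefadag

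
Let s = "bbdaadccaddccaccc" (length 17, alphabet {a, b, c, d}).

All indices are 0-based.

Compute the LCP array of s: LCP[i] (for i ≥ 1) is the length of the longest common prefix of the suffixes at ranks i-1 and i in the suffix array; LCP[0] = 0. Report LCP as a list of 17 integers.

rank | idx | suffix
   0 |   3 | aadccaddccaccc
   1 |  13 | accc
   2 |   4 | adccaddccaccc
   3 |   8 | addccaccc
   4 |   0 | bbdaadccaddccaccc
   5 |   1 | bdaadccaddccaccc
   6 |  16 | c
   7 |  12 | caccc
   8 |   7 | caddccaccc
   9 |  15 | cc
  10 |  11 | ccaccc
  11 |   6 | ccaddccaccc
  12 |  14 | ccc
  13 |   2 | daadccaddccaccc
  14 |  10 | dccaccc
  15 |   5 | dccaddccaccc
  16 |   9 | ddccaccc

SA = [3, 13, 4, 8, 0, 1, 16, 12, 7, 15, 11, 6, 14, 2, 10, 5, 9]
[i] adj suffixes → lcp
  [1] 3/13 → 1 ('a')
  [2] 13/4 → 1 ('a')
  [3] 4/8 → 2 ('ad')
  [4] 8/0 → 0 ('')
  [5] 0/1 → 1 ('b')
  [6] 1/16 → 0 ('')
  [7] 16/12 → 1 ('c')
  [8] 12/7 → 2 ('ca')
  [9] 7/15 → 1 ('c')
  [10] 15/11 → 2 ('cc')
  [11] 11/6 → 3 ('cca')
  [12] 6/14 → 2 ('cc')
  [13] 14/2 → 0 ('')
  [14] 2/10 → 1 ('d')
  [15] 10/5 → 4 ('dcca')
  [16] 5/9 → 1 ('d')

[0, 1, 1, 2, 0, 1, 0, 1, 2, 1, 2, 3, 2, 0, 1, 4, 1]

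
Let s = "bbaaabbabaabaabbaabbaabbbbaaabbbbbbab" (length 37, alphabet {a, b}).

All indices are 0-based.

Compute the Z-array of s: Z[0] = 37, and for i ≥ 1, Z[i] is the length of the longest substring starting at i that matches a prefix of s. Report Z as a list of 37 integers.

Z[0]=37
i=1: fresh scan; Z[1]=1 extend→box=[1,2)
i=2: fresh scan; Z[2]=0
i=3: fresh scan; Z[3]=0
i=4: fresh scan; Z[4]=0
i=5: fresh scan; Z[5]=3 extend→box=[5,8)
i=6: min(r-i=2, Z[1]=1)=1; Z[6]=1
i=7: min(r-i=1, Z[2]=0)=0; Z[7]=0
i=8: fresh scan; Z[8]=1 extend→box=[8,9)
i=9: fresh scan; Z[9]=0
i=10: fresh scan; Z[10]=0
i=11: fresh scan; Z[11]=1 extend→box=[11,12)
i=12: fresh scan; Z[12]=0
i=13: fresh scan; Z[13]=0
i=14: fresh scan; Z[14]=4 extend→box=[14,18)
i=15: min(r-i=3, Z[1]=1)=1; Z[15]=1
i=16: min(r-i=2, Z[2]=0)=0; Z[16]=0
i=17: min(r-i=1, Z[3]=0)=0; Z[17]=0
i=18: fresh scan; Z[18]=4 extend→box=[18,22)
i=19: min(r-i=3, Z[1]=1)=1; Z[19]=1
i=20: min(r-i=2, Z[2]=0)=0; Z[20]=0
i=21: min(r-i=1, Z[3]=0)=0; Z[21]=0
i=22: fresh scan; Z[22]=2 extend→box=[22,24)
i=23: min(r-i=1, Z[1]=1)=1; Z[23]=2 extend→box=[23,25)
i=24: min(r-i=1, Z[1]=1)=1; Z[24]=7 extend→box=[24,31)
i=25: min(r-i=6, Z[1]=1)=1; Z[25]=1
i=26: min(r-i=5, Z[2]=0)=0; Z[26]=0
i=27: min(r-i=4, Z[3]=0)=0; Z[27]=0
i=28: min(r-i=3, Z[4]=0)=0; Z[28]=0
i=29: min(r-i=2, Z[5]=3)=2; Z[29]=2
i=30: min(r-i=1, Z[6]=1)=1; Z[30]=2 extend→box=[30,32)
i=31: min(r-i=1, Z[1]=1)=1; Z[31]=2 extend→box=[31,33)
i=32: min(r-i=1, Z[1]=1)=1; Z[32]=2 extend→box=[32,34)
i=33: min(r-i=1, Z[1]=1)=1; Z[33]=3 extend→box=[33,36)
i=34: min(r-i=2, Z[1]=1)=1; Z[34]=1
i=35: min(r-i=1, Z[2]=0)=0; Z[35]=0
i=36: fresh scan; Z[36]=1 extend→box=[36,37)

[37, 1, 0, 0, 0, 3, 1, 0, 1, 0, 0, 1, 0, 0, 4, 1, 0, 0, 4, 1, 0, 0, 2, 2, 7, 1, 0, 0, 0, 2, 2, 2, 2, 3, 1, 0, 1]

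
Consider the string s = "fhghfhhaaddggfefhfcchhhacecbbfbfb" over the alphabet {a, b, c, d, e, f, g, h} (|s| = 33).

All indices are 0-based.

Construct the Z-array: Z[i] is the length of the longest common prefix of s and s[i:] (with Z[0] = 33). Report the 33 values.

Z[0]=33
i=1: i≥r, start 0; Z[1]=0
i=2: i≥r, start 0; Z[2]=0
i=3: i≥r, start 0; Z[3]=0
i=4: i≥r, start 0; Z[4]=2 grow→box=[4,6)
i=5: min(r-i=1, Z[1]=0)=0; Z[5]=0
i=6: i≥r, start 0; Z[6]=0
i=7: i≥r, start 0; Z[7]=0
i=8: i≥r, start 0; Z[8]=0
i=9: i≥r, start 0; Z[9]=0
i=10: i≥r, start 0; Z[10]=0
i=11: i≥r, start 0; Z[11]=0
i=12: i≥r, start 0; Z[12]=0
i=13: i≥r, start 0; Z[13]=1 grow→box=[13,14)
i=14: i≥r, start 0; Z[14]=0
i=15: i≥r, start 0; Z[15]=2 grow→box=[15,17)
i=16: min(r-i=1, Z[1]=0)=0; Z[16]=0
i=17: i≥r, start 0; Z[17]=1 grow→box=[17,18)
i=18: i≥r, start 0; Z[18]=0
i=19: i≥r, start 0; Z[19]=0
i=20: i≥r, start 0; Z[20]=0
i=21: i≥r, start 0; Z[21]=0
i=22: i≥r, start 0; Z[22]=0
i=23: i≥r, start 0; Z[23]=0
i=24: i≥r, start 0; Z[24]=0
i=25: i≥r, start 0; Z[25]=0
i=26: i≥r, start 0; Z[26]=0
i=27: i≥r, start 0; Z[27]=0
i=28: i≥r, start 0; Z[28]=0
i=29: i≥r, start 0; Z[29]=1 grow→box=[29,30)
i=30: i≥r, start 0; Z[30]=0
i=31: i≥r, start 0; Z[31]=1 grow→box=[31,32)
i=32: i≥r, start 0; Z[32]=0

[33, 0, 0, 0, 2, 0, 0, 0, 0, 0, 0, 0, 0, 1, 0, 2, 0, 1, 0, 0, 0, 0, 0, 0, 0, 0, 0, 0, 0, 1, 0, 1, 0]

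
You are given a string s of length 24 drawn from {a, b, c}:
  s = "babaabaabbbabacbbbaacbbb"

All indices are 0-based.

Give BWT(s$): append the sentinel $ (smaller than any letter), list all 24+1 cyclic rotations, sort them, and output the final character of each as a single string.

bbbbbabaabbaab$babbbccaaa

rank  rotation                   last
    0  $babaabaabbbabacbbbaacbbb  b
    1  aabaabbbabacbbbaacbbb$bab  b
    2  aabbbabacbbbaacbbb$babaab  b
    3  aacbbb$babaabaabbbabacbbb  b
    4  abaabaabbbabacbbbaacbbb$b  b
    5  abaabbbabacbbbaacbbb$baba  a
    6  abacbbbaacbbb$babaabaabbb  b
    7  abbbabacbbbaacbbb$babaaba  a
    8  acbbb$babaabaabbbabacbbba  a
    9  acbbbaacbbb$babaabaabbbab  b
   10  b$babaabaabbbabacbbbaacbb  b
   11  baabaabbbabacbbbaacbbb$ba  a
   12  baabbbabacbbbaacbbb$babaa  a
   13  baacbbb$babaabaabbbabacbb  b
   14  babaabaabbbabacbbbaacbbb$  $
   15  babacbbbaacbbb$babaabaabb  b
   16  bacbbbaacbbb$babaabaabbba  a
   17  bb$babaabaabbbabacbbbaacb  b
   18  bbaacbbb$babaabaabbbabacb  b
   19  bbabacbbbaacbbb$babaabaab  b
   20  bbb$babaabaabbbabacbbbaac  c
   21  bbbaacbbb$babaabaabbbabac  c
   22  bbbabacbbbaacbbb$babaabaa  a
   23  cbbb$babaabaabbbabacbbbaa  a
   24  cbbbaacbbb$babaabaabbbaba  a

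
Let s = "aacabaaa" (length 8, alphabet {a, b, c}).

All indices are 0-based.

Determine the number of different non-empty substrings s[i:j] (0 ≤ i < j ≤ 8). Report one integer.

29

sorted suffixes:
  #0 SA[0]=7  'a'
  #1 SA[1]=6  'aa'
  #2 SA[2]=5  'aaa'
  #3 SA[3]=0  'aacabaaa'
  #4 SA[4]=3  'abaaa'
  #5 SA[5]=1  'acabaaa'
  #6 SA[6]=4  'baaa'
  #7 SA[7]=2  'cabaaa'

SA = [7, 6, 5, 0, 3, 1, 4, 2]
[i] adj suffixes → lcp
  [1] 7/6 → 1 ('a')
  [2] 6/5 → 2 ('aa')
  [3] 5/0 → 2 ('aa')
  [4] 0/3 → 1 ('a')
  [5] 3/1 → 1 ('a')
  [6] 1/4 → 0 ('')
  [7] 4/2 → 0 ('')

n(n+1)/2 = 8·9/2 = 36
Σ LCP = 0 + 1 + 2 + 2 + 1 + 1 + 0 + 0 = 7
distinct = 36 − 7 = 29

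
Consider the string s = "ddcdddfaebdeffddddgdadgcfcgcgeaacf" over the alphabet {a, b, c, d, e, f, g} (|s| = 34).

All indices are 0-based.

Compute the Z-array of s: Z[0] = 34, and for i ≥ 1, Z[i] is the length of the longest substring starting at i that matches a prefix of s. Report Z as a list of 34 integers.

[34, 1, 0, 2, 2, 1, 0, 0, 0, 0, 1, 0, 0, 0, 2, 2, 2, 1, 0, 1, 0, 1, 0, 0, 0, 0, 0, 0, 0, 0, 0, 0, 0, 0]

Z[0]=34
i=1: fresh scan; Z[1]=1 grow→box=[1,2)
i=2: fresh scan; Z[2]=0
i=3: fresh scan; Z[3]=2 grow→box=[3,5)
i=4: min(r-i=1, Z[1]=1)=1; Z[4]=2 grow→box=[4,6)
i=5: min(r-i=1, Z[1]=1)=1; Z[5]=1
i=6: fresh scan; Z[6]=0
i=7: fresh scan; Z[7]=0
i=8: fresh scan; Z[8]=0
i=9: fresh scan; Z[9]=0
i=10: fresh scan; Z[10]=1 grow→box=[10,11)
i=11: fresh scan; Z[11]=0
i=12: fresh scan; Z[12]=0
i=13: fresh scan; Z[13]=0
i=14: fresh scan; Z[14]=2 grow→box=[14,16)
i=15: min(r-i=1, Z[1]=1)=1; Z[15]=2 grow→box=[15,17)
i=16: min(r-i=1, Z[1]=1)=1; Z[16]=2 grow→box=[16,18)
i=17: min(r-i=1, Z[1]=1)=1; Z[17]=1
i=18: fresh scan; Z[18]=0
i=19: fresh scan; Z[19]=1 grow→box=[19,20)
i=20: fresh scan; Z[20]=0
i=21: fresh scan; Z[21]=1 grow→box=[21,22)
i=22: fresh scan; Z[22]=0
i=23: fresh scan; Z[23]=0
i=24: fresh scan; Z[24]=0
i=25: fresh scan; Z[25]=0
i=26: fresh scan; Z[26]=0
i=27: fresh scan; Z[27]=0
i=28: fresh scan; Z[28]=0
i=29: fresh scan; Z[29]=0
i=30: fresh scan; Z[30]=0
i=31: fresh scan; Z[31]=0
i=32: fresh scan; Z[32]=0
i=33: fresh scan; Z[33]=0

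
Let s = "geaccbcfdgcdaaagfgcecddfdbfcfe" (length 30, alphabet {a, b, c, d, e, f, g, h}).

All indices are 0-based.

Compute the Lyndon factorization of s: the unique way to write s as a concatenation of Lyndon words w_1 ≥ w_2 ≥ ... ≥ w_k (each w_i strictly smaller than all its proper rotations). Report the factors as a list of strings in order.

emit factor 1: 'g' (i=0, period=1)
emit factor 2: 'e' (i=1, period=1)
emit factor 3: 'accbcfdgcd' (i=2, period=10)
emit factor 4: 'aaagfgcecddfdbfcfe' (i=12, period=18)

["g", "e", "accbcfdgcd", "aaagfgcecddfdbfcfe"]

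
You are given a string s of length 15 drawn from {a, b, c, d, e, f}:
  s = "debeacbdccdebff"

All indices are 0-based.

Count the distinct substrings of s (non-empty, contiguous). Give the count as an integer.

108

rank | idx | suffix
   0 |   4 | acbdccdebff
   1 |   6 | bdccdebff
   2 |   2 | beacbdccdebff
   3 |  12 | bff
   4 |   5 | cbdccdebff
   5 |   8 | ccdebff
   6 |   9 | cdebff
   7 |   7 | dccdebff
   8 |   0 | debeacbdccdebff
   9 |  10 | debff
  10 |   3 | eacbdccdebff
  11 |   1 | ebeacbdccdebff
  12 |  11 | ebff
  13 |  14 | f
  14 |  13 | ff

SA = [4, 6, 2, 12, 5, 8, 9, 7, 0, 10, 3, 1, 11, 14, 13]
i: (SA[i-1],SA[i]) lcp shared
  1: (4,6) 0 ''
  2: (6,2) 1 'b'
  3: (2,12) 1 'b'
  4: (12,5) 0 ''
  5: (5,8) 1 'c'
  6: (8,9) 1 'c'
  7: (9,7) 0 ''
  8: (7,0) 1 'd'
  9: (0,10) 3 'deb'
  10: (10,3) 0 ''
  11: (3,1) 1 'e'
  12: (1,11) 2 'eb'
  13: (11,14) 0 ''
  14: (14,13) 1 'f'

n(n+1)/2 = 15·16/2 = 120
Σ LCP = 0 + 0 + 1 + 1 + 0 + 1 + 1 + 0 + 1 + 3 + 0 + 1 + 2 + 0 + 1 = 12
distinct = 120 − 12 = 108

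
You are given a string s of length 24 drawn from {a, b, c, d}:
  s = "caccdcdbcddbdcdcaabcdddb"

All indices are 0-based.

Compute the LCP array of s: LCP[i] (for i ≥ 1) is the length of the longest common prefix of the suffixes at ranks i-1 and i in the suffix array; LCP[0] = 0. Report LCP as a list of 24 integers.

rank→(start, suffix):
  0 → (16, 'aabcdddb')
  1 → (17, 'abcdddb')
  2 → (1, 'accdcdbcddbdcdcaabcdddb')
  3 → (23, 'b')
  4 → (7, 'bcddbdcdcaabcdddb')
  5 → (18, 'bcdddb')
  6 → (11, 'bdcdcaabcdddb')
  7 → (15, 'caabcdddb')
  8 → (0, 'caccdcdbcddbdcdcaabcdddb')
  9 → (2, 'ccdcdbcddbdcdcaabcdddb')
  10 → (5, 'cdbcddbdcdcaabcdddb')
  11 → (13, 'cdcaabcdddb')
  12 → (3, 'cdcdbcddbdcdcaabcdddb')
  13 → (8, 'cddbdcdcaabcdddb')
  14 → (19, 'cdddb')
  15 → (22, 'db')
  16 → (6, 'dbcddbdcdcaabcdddb')
  17 → (10, 'dbdcdcaabcdddb')
  18 → (14, 'dcaabcdddb')
  19 → (4, 'dcdbcddbdcdcaabcdddb')
  20 → (12, 'dcdcaabcdddb')
  21 → (21, 'ddb')
  22 → (9, 'ddbdcdcaabcdddb')
  23 → (20, 'dddb')

SA = [16, 17, 1, 23, 7, 18, 11, 15, 0, 2, 5, 13, 3, 8, 19, 22, 6, 10, 14, 4, 12, 21, 9, 20]
[i] adj suffixes → lcp
  [1] 16/17 → 1 ('a')
  [2] 17/1 → 1 ('a')
  [3] 1/23 → 0 ('')
  [4] 23/7 → 1 ('b')
  [5] 7/18 → 4 ('bcdd')
  [6] 18/11 → 1 ('b')
  [7] 11/15 → 0 ('')
  [8] 15/0 → 2 ('ca')
  [9] 0/2 → 1 ('c')
  [10] 2/5 → 1 ('c')
  [11] 5/13 → 2 ('cd')
  [12] 13/3 → 3 ('cdc')
  [13] 3/8 → 2 ('cd')
  [14] 8/19 → 3 ('cdd')
  [15] 19/22 → 0 ('')
  [16] 22/6 → 2 ('db')
  [17] 6/10 → 2 ('db')
  [18] 10/14 → 1 ('d')
  [19] 14/4 → 2 ('dc')
  [20] 4/12 → 3 ('dcd')
  [21] 12/21 → 1 ('d')
  [22] 21/9 → 3 ('ddb')
  [23] 9/20 → 2 ('dd')

[0, 1, 1, 0, 1, 4, 1, 0, 2, 1, 1, 2, 3, 2, 3, 0, 2, 2, 1, 2, 3, 1, 3, 2]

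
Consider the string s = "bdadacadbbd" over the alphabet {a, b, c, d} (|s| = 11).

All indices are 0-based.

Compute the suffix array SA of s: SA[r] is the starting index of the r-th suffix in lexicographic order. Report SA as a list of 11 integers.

rank | idx | suffix
   0 |   4 | acadbbd
   1 |   2 | adacadbbd
   2 |   6 | adbbd
   3 |   8 | bbd
   4 |   9 | bd
   5 |   0 | bdadacadbbd
   6 |   5 | cadbbd
   7 |  10 | d
   8 |   3 | dacadbbd
   9 |   1 | dadacadbbd
  10 |   7 | dbbd

[4, 2, 6, 8, 9, 0, 5, 10, 3, 1, 7]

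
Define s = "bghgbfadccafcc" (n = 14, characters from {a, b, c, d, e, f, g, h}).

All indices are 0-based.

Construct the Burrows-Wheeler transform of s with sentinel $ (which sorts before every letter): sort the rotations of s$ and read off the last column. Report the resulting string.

cfcg$ccfdabahbg

rank  rotation         last
    0  $bghgbfadccafcc  c
    1  adccafcc$bghgbf  f
    2  afcc$bghgbfadcc  c
    3  bfadccafcc$bghg  g
    4  bghgbfadccafcc$  $
    5  c$bghgbfadccafc  c
    6  cafcc$bghgbfadc  c
    7  cc$bghgbfadccaf  f
    8  ccafcc$bghgbfad  d
    9  dccafcc$bghgbfa  a
   10  fadccafcc$bghgb  b
   11  fcc$bghgbfadcca  a
   12  gbfadccafcc$bgh  h
   13  ghgbfadccafcc$b  b
   14  hgbfadccafcc$bg  g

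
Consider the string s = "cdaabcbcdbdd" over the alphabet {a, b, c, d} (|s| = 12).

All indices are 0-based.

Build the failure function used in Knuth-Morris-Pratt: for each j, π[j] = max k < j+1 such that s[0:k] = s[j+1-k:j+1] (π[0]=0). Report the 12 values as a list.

π[0] = 0
j=1 s[j]='d': π[1]=0 (border '')
j=2 s[j]='a': π[2]=0 (border '')
j=3 s[j]='a': π[3]=0 (border '')
j=4 s[j]='b': π[4]=0 (border '')
j=5 s[j]='c': π[5]=1 (border 'c')
j=6 s[j]='b': k: 1→0; π[6]=0 (border '')
j=7 s[j]='c': π[7]=1 (border 'c')
j=8 s[j]='d': π[8]=2 (border 'cd')
j=9 s[j]='b': k: 2→0; π[9]=0 (border '')
j=10 s[j]='d': π[10]=0 (border '')
j=11 s[j]='d': π[11]=0 (border '')

[0, 0, 0, 0, 0, 1, 0, 1, 2, 0, 0, 0]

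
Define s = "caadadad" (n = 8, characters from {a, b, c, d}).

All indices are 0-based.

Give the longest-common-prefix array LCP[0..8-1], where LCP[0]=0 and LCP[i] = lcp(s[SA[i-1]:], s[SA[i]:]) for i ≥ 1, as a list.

[0, 1, 2, 4, 0, 0, 1, 3]

rank→(start, suffix):
  0 → (1, 'aadadad')
  1 → (6, 'ad')
  2 → (4, 'adad')
  3 → (2, 'adadad')
  4 → (0, 'caadadad')
  5 → (7, 'd')
  6 → (5, 'dad')
  7 → (3, 'dadad')

SA = [1, 6, 4, 2, 0, 7, 5, 3]
i: (SA[i-1],SA[i]) lcp shared
  1: (1,6) 1 'a'
  2: (6,4) 2 'ad'
  3: (4,2) 4 'adad'
  4: (2,0) 0 ''
  5: (0,7) 0 ''
  6: (7,5) 1 'd'
  7: (5,3) 3 'dad'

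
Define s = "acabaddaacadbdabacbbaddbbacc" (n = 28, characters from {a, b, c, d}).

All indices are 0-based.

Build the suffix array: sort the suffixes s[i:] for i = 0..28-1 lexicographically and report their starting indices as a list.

sorted suffixes:
  #0 SA[0]=7  'aacadbdabacbbaddbbacc'
  #1 SA[1]=14  'abacbbaddbbacc'
  #2 SA[2]=2  'abaddaacadbdabacbbaddbbacc'
  #3 SA[3]=0  'acabaddaacadbdabacbbaddbbacc'
  #4 SA[4]=8  'acadbdabacbbaddbbacc'
  #5 SA[5]=16  'acbbaddbbacc'
  #6 SA[6]=25  'acc'
  #7 SA[7]=10  'adbdabacbbaddbbacc'
  #8 SA[8]=4  'addaacadbdabacbbaddbbacc'
  #9 SA[9]=20  'addbbacc'
  #10 SA[10]=15  'bacbbaddbbacc'
  #11 SA[11]=24  'bacc'
  #12 SA[12]=3  'baddaacadbdabacbbaddbbacc'
  #13 SA[13]=19  'baddbbacc'
  #14 SA[14]=23  'bbacc'
  #15 SA[15]=18  'bbaddbbacc'
  #16 SA[16]=12  'bdabacbbaddbbacc'
  #17 SA[17]=27  'c'
  #18 SA[18]=1  'cabaddaacadbdabacbbaddbbacc'
  #19 SA[19]=9  'cadbdabacbbaddbbacc'
  #20 SA[20]=17  'cbbaddbbacc'
  #21 SA[21]=26  'cc'
  #22 SA[22]=6  'daacadbdabacbbaddbbacc'
  #23 SA[23]=13  'dabacbbaddbbacc'
  #24 SA[24]=22  'dbbacc'
  #25 SA[25]=11  'dbdabacbbaddbbacc'
  #26 SA[26]=5  'ddaacadbdabacbbaddbbacc'
  #27 SA[27]=21  'ddbbacc'

[7, 14, 2, 0, 8, 16, 25, 10, 4, 20, 15, 24, 3, 19, 23, 18, 12, 27, 1, 9, 17, 26, 6, 13, 22, 11, 5, 21]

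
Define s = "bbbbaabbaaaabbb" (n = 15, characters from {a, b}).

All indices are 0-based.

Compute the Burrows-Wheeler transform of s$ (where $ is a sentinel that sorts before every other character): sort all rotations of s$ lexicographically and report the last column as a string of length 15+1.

rank  rotation          last
    0  $bbbbaabbaaaabbb  b
    1  aaaabbb$bbbbaabb  b
    2  aaabbb$bbbbaabba  a
    3  aabbaaaabbb$bbbb  b
    4  aabbb$bbbbaabbaa  a
    5  abbaaaabbb$bbbba  a
    6  abbb$bbbbaabbaaa  a
    7  b$bbbbaabbaaaabb  b
    8  baaaabbb$bbbbaab  b
    9  baabbaaaabbb$bbb  b
   10  bb$bbbbaabbaaaab  b
   11  bbaaaabbb$bbbbaa  a
   12  bbaabbaaaabbb$bb  b
   13  bbb$bbbbaabbaaaa  a
   14  bbbaabbaaaabbb$b  b
   15  bbbbaabbaaaabbb$  $

bbabaaabbbbabab$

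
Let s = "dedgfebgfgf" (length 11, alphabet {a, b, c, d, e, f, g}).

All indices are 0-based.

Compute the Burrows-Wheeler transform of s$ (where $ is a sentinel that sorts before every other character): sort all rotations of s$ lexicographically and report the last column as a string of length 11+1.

rank  rotation      last
    0  $dedgfebgfgf  f
    1  bgfgf$dedgfe  e
    2  dedgfebgfgf$  $
    3  dgfebgfgf$de  e
    4  ebgfgf$dedgf  f
    5  edgfebgfgf$d  d
    6  f$dedgfebgfg  g
    7  febgfgf$dedg  g
    8  fgf$dedgfebg  g
    9  gf$dedgfebgf  f
   10  gfebgfgf$ded  d
   11  gfgf$dedgfeb  b

fe$efdgggfdb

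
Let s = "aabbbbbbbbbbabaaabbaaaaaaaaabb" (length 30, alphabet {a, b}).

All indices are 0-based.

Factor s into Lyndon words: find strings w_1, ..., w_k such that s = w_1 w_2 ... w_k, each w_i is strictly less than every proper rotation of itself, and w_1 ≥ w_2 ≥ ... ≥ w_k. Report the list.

["aabbbbbbbbbbab", "aaabb", "aaaaaaaaabb"]

emit factor 1: 'aabbbbbbbbbbab' (i=0, period=14)
emit factor 2: 'aaabb' (i=14, period=5)
emit factor 3: 'aaaaaaaaabb' (i=19, period=11)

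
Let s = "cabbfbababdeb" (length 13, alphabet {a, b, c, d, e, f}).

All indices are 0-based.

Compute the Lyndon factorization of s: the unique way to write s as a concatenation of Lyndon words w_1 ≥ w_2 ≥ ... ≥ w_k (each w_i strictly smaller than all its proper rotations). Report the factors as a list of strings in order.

emit factor 1: 'c' (i=0, period=1)
emit factor 2: 'abbfb' (i=1, period=5)
emit factor 3: 'ababdeb' (i=6, period=7)

["c", "abbfb", "ababdeb"]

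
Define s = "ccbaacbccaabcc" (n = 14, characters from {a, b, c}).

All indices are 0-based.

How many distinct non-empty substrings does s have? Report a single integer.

rank | idx | suffix
   0 |   9 | aabcc
   1 |   3 | aacbccaabcc
   2 |  10 | abcc
   3 |   4 | acbccaabcc
   4 |   2 | baacbccaabcc
   5 |  11 | bcc
   6 |   6 | bccaabcc
   7 |  13 | c
   8 |   8 | caabcc
   9 |   1 | cbaacbccaabcc
  10 |   5 | cbccaabcc
  11 |  12 | cc
  12 |   7 | ccaabcc
  13 |   0 | ccbaacbccaabcc

SA = [9, 3, 10, 4, 2, 11, 6, 13, 8, 1, 5, 12, 7, 0]
[i] adj suffixes → lcp
  [1] 9/3 → 2 ('aa')
  [2] 3/10 → 1 ('a')
  [3] 10/4 → 1 ('a')
  [4] 4/2 → 0 ('')
  [5] 2/11 → 1 ('b')
  [6] 11/6 → 3 ('bcc')
  [7] 6/13 → 0 ('')
  [8] 13/8 → 1 ('c')
  [9] 8/1 → 1 ('c')
  [10] 1/5 → 2 ('cb')
  [11] 5/12 → 1 ('c')
  [12] 12/7 → 2 ('cc')
  [13] 7/0 → 2 ('cc')

n(n+1)/2 = 14·15/2 = 105
Σ LCP = 0 + 2 + 1 + 1 + 0 + 1 + 3 + 0 + 1 + 1 + 2 + 1 + 2 + 2 = 17
distinct = 105 − 17 = 88

88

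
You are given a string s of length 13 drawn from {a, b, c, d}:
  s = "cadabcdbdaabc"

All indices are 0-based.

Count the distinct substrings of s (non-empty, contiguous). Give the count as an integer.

sorted suffixes:
  #0 SA[0]=9  'aabc'
  #1 SA[1]=10  'abc'
  #2 SA[2]=3  'abcdbdaabc'
  #3 SA[3]=1  'adabcdbdaabc'
  #4 SA[4]=11  'bc'
  #5 SA[5]=4  'bcdbdaabc'
  #6 SA[6]=7  'bdaabc'
  #7 SA[7]=12  'c'
  #8 SA[8]=0  'cadabcdbdaabc'
  #9 SA[9]=5  'cdbdaabc'
  #10 SA[10]=8  'daabc'
  #11 SA[11]=2  'dabcdbdaabc'
  #12 SA[12]=6  'dbdaabc'

SA = [9, 10, 3, 1, 11, 4, 7, 12, 0, 5, 8, 2, 6]
i: (SA[i-1],SA[i]) lcp shared
  1: (9,10) 1 'a'
  2: (10,3) 3 'abc'
  3: (3,1) 1 'a'
  4: (1,11) 0 ''
  5: (11,4) 2 'bc'
  6: (4,7) 1 'b'
  7: (7,12) 0 ''
  8: (12,0) 1 'c'
  9: (0,5) 1 'c'
  10: (5,8) 0 ''
  11: (8,2) 2 'da'
  12: (2,6) 1 'd'

n(n+1)/2 = 13·14/2 = 91
Σ LCP = 0 + 1 + 3 + 1 + 0 + 2 + 1 + 0 + 1 + 1 + 0 + 2 + 1 = 13
distinct = 91 − 13 = 78

78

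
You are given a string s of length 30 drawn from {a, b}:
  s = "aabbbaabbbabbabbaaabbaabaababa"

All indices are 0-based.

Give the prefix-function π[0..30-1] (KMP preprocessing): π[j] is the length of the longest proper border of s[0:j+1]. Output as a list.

π[0] = 0
j=1 s[j]='a': π[1]=1 (border 'a')
j=2 s[j]='b': k: 1→0; π[2]=0 (border '')
j=3 s[j]='b': π[3]=0 (border '')
j=4 s[j]='b': π[4]=0 (border '')
j=5 s[j]='a': π[5]=1 (border 'a')
j=6 s[j]='a': π[6]=2 (border 'aa')
j=7 s[j]='b': π[7]=3 (border 'aab')
j=8 s[j]='b': π[8]=4 (border 'aabb')
j=9 s[j]='b': π[9]=5 (border 'aabbb')
j=10 s[j]='a': π[10]=6 (border 'aabbba')
j=11 s[j]='b': k: 6→1→0; π[11]=0 (border '')
j=12 s[j]='b': π[12]=0 (border '')
j=13 s[j]='a': π[13]=1 (border 'a')
j=14 s[j]='b': k: 1→0; π[14]=0 (border '')
j=15 s[j]='b': π[15]=0 (border '')
j=16 s[j]='a': π[16]=1 (border 'a')
j=17 s[j]='a': π[17]=2 (border 'aa')
j=18 s[j]='a': k: 2→1; π[18]=2 (border 'aa')
j=19 s[j]='b': π[19]=3 (border 'aab')
j=20 s[j]='b': π[20]=4 (border 'aabb')
j=21 s[j]='a': k: 4→0; π[21]=1 (border 'a')
j=22 s[j]='a': π[22]=2 (border 'aa')
j=23 s[j]='b': π[23]=3 (border 'aab')
j=24 s[j]='a': k: 3→0; π[24]=1 (border 'a')
j=25 s[j]='a': π[25]=2 (border 'aa')
j=26 s[j]='b': π[26]=3 (border 'aab')
j=27 s[j]='a': k: 3→0; π[27]=1 (border 'a')
j=28 s[j]='b': k: 1→0; π[28]=0 (border '')
j=29 s[j]='a': π[29]=1 (border 'a')

[0, 1, 0, 0, 0, 1, 2, 3, 4, 5, 6, 0, 0, 1, 0, 0, 1, 2, 2, 3, 4, 1, 2, 3, 1, 2, 3, 1, 0, 1]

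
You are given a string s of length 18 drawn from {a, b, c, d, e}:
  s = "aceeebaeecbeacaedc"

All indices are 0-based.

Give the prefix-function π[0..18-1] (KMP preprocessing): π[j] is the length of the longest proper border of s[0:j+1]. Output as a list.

π[0] = 0
j=1 s[j]='c': π[1]=0 (border '')
j=2 s[j]='e': π[2]=0 (border '')
j=3 s[j]='e': π[3]=0 (border '')
j=4 s[j]='e': π[4]=0 (border '')
j=5 s[j]='b': π[5]=0 (border '')
j=6 s[j]='a': π[6]=1 (border 'a')
j=7 s[j]='e': k: 1→0; π[7]=0 (border '')
j=8 s[j]='e': π[8]=0 (border '')
j=9 s[j]='c': π[9]=0 (border '')
j=10 s[j]='b': π[10]=0 (border '')
j=11 s[j]='e': π[11]=0 (border '')
j=12 s[j]='a': π[12]=1 (border 'a')
j=13 s[j]='c': π[13]=2 (border 'ac')
j=14 s[j]='a': k: 2→0; π[14]=1 (border 'a')
j=15 s[j]='e': k: 1→0; π[15]=0 (border '')
j=16 s[j]='d': π[16]=0 (border '')
j=17 s[j]='c': π[17]=0 (border '')

[0, 0, 0, 0, 0, 0, 1, 0, 0, 0, 0, 0, 1, 2, 1, 0, 0, 0]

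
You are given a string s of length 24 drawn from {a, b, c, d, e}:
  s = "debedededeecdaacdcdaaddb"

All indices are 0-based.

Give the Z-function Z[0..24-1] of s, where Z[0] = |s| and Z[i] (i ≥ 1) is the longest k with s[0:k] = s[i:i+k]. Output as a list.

Z[0]=24
i=1: fresh scan; Z[1]=0
i=2: fresh scan; Z[2]=0
i=3: fresh scan; Z[3]=0
i=4: fresh scan; Z[4]=2 extend→box=[4,6)
i=5: min(r-i=1, Z[1]=0)=0; Z[5]=0
i=6: fresh scan; Z[6]=2 extend→box=[6,8)
i=7: min(r-i=1, Z[1]=0)=0; Z[7]=0
i=8: fresh scan; Z[8]=2 extend→box=[8,10)
i=9: min(r-i=1, Z[1]=0)=0; Z[9]=0
i=10: fresh scan; Z[10]=0
i=11: fresh scan; Z[11]=0
i=12: fresh scan; Z[12]=1 extend→box=[12,13)
i=13: fresh scan; Z[13]=0
i=14: fresh scan; Z[14]=0
i=15: fresh scan; Z[15]=0
i=16: fresh scan; Z[16]=1 extend→box=[16,17)
i=17: fresh scan; Z[17]=0
i=18: fresh scan; Z[18]=1 extend→box=[18,19)
i=19: fresh scan; Z[19]=0
i=20: fresh scan; Z[20]=0
i=21: fresh scan; Z[21]=1 extend→box=[21,22)
i=22: fresh scan; Z[22]=1 extend→box=[22,23)
i=23: fresh scan; Z[23]=0

[24, 0, 0, 0, 2, 0, 2, 0, 2, 0, 0, 0, 1, 0, 0, 0, 1, 0, 1, 0, 0, 1, 1, 0]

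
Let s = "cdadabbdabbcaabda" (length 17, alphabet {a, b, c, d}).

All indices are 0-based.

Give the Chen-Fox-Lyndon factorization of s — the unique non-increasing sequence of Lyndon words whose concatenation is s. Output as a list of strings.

["cd", "ad", "abbd", "abbc", "aabd", "a"]

emit factor 1: 'cd' (i=0, period=2)
emit factor 2: 'ad' (i=2, period=2)
emit factor 3: 'abbd' (i=4, period=4)
emit factor 4: 'abbc' (i=8, period=4)
emit factor 5: 'aabd' (i=12, period=4)
emit factor 6: 'a' (i=16, period=1)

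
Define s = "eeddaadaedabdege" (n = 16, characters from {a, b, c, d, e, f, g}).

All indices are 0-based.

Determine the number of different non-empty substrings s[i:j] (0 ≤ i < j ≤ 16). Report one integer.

122

sorted suffixes:
  #0 SA[0]=4  'aadaedabdege'
  #1 SA[1]=10  'abdege'
  #2 SA[2]=5  'adaedabdege'
  #3 SA[3]=7  'aedabdege'
  #4 SA[4]=11  'bdege'
  #5 SA[5]=3  'daadaedabdege'
  #6 SA[6]=9  'dabdege'
  #7 SA[7]=6  'daedabdege'
  #8 SA[8]=2  'ddaadaedabdege'
  #9 SA[9]=12  'dege'
  #10 SA[10]=15  'e'
  #11 SA[11]=8  'edabdege'
  #12 SA[12]=1  'eddaadaedabdege'
  #13 SA[13]=0  'eeddaadaedabdege'
  #14 SA[14]=13  'ege'
  #15 SA[15]=14  'ge'

SA = [4, 10, 5, 7, 11, 3, 9, 6, 2, 12, 15, 8, 1, 0, 13, 14]
i: (SA[i-1],SA[i]) lcp shared
  1: (4,10) 1 'a'
  2: (10,5) 1 'a'
  3: (5,7) 1 'a'
  4: (7,11) 0 ''
  5: (11,3) 0 ''
  6: (3,9) 2 'da'
  7: (9,6) 2 'da'
  8: (6,2) 1 'd'
  9: (2,12) 1 'd'
  10: (12,15) 0 ''
  11: (15,8) 1 'e'
  12: (8,1) 2 'ed'
  13: (1,0) 1 'e'
  14: (0,13) 1 'e'
  15: (13,14) 0 ''

n(n+1)/2 = 16·17/2 = 136
Σ LCP = 0 + 1 + 1 + 1 + 0 + 0 + 2 + 2 + 1 + 1 + 0 + 1 + 2 + 1 + 1 + 0 = 14
distinct = 136 − 14 = 122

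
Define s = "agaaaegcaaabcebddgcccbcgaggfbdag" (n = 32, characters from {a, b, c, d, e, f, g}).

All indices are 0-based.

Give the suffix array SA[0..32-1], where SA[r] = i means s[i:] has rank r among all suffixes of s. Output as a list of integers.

rank | idx | suffix
   0 |   8 | aaabcebddgcccbcgaggfbdag
   1 |   2 | aaaegcaaabcebddgcccbcgaggfbdag
   2 |   9 | aabcebddgcccbcgaggfbdag
   3 |   3 | aaegcaaabcebddgcccbcgaggfbdag
   4 |  10 | abcebddgcccbcgaggfbdag
   5 |   4 | aegcaaabcebddgcccbcgaggfbdag
   6 |  30 | ag
   7 |   0 | agaaaegcaaabcebddgcccbcgaggfbdag
   8 |  24 | aggfbdag
   9 |  11 | bcebddgcccbcgaggfbdag
  10 |  21 | bcgaggfbdag
  11 |  28 | bdag
  12 |  14 | bddgcccbcgaggfbdag
  13 |   7 | caaabcebddgcccbcgaggfbdag
  14 |  20 | cbcgaggfbdag
  15 |  19 | ccbcgaggfbdag
  16 |  18 | cccbcgaggfbdag
  17 |  12 | cebddgcccbcgaggfbdag
  18 |  22 | cgaggfbdag
  19 |  29 | dag
  20 |  15 | ddgcccbcgaggfbdag
  21 |  16 | dgcccbcgaggfbdag
  22 |  13 | ebddgcccbcgaggfbdag
  23 |   5 | egcaaabcebddgcccbcgaggfbdag
  24 |  27 | fbdag
  25 |  31 | g
  26 |   1 | gaaaegcaaabcebddgcccbcgaggfbdag
  27 |  23 | gaggfbdag
  28 |   6 | gcaaabcebddgcccbcgaggfbdag
  29 |  17 | gcccbcgaggfbdag
  30 |  26 | gfbdag
  31 |  25 | ggfbdag

[8, 2, 9, 3, 10, 4, 30, 0, 24, 11, 21, 28, 14, 7, 20, 19, 18, 12, 22, 29, 15, 16, 13, 5, 27, 31, 1, 23, 6, 17, 26, 25]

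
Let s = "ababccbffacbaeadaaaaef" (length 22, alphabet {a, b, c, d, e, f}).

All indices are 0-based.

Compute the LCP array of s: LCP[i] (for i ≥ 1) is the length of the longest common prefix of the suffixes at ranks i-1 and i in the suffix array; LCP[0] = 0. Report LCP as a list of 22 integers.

rank→(start, suffix):
  0 → (16, 'aaaaef')
  1 → (17, 'aaaef')
  2 → (18, 'aaef')
  3 → (0, 'ababccbffacbaeadaaaaef')
  4 → (2, 'abccbffacbaeadaaaaef')
  5 → (9, 'acbaeadaaaaef')
  6 → (14, 'adaaaaef')
  7 → (12, 'aeadaaaaef')
  8 → (19, 'aef')
  9 → (1, 'babccbffacbaeadaaaaef')
  10 → (11, 'baeadaaaaef')
  11 → (3, 'bccbffacbaeadaaaaef')
  12 → (6, 'bffacbaeadaaaaef')
  13 → (10, 'cbaeadaaaaef')
  14 → (5, 'cbffacbaeadaaaaef')
  15 → (4, 'ccbffacbaeadaaaaef')
  16 → (15, 'daaaaef')
  17 → (13, 'eadaaaaef')
  18 → (20, 'ef')
  19 → (21, 'f')
  20 → (8, 'facbaeadaaaaef')
  21 → (7, 'ffacbaeadaaaaef')

SA = [16, 17, 18, 0, 2, 9, 14, 12, 19, 1, 11, 3, 6, 10, 5, 4, 15, 13, 20, 21, 8, 7]
i: (SA[i-1],SA[i]) lcp shared
  1: (16,17) 3 'aaa'
  2: (17,18) 2 'aa'
  3: (18,0) 1 'a'
  4: (0,2) 2 'ab'
  5: (2,9) 1 'a'
  6: (9,14) 1 'a'
  7: (14,12) 1 'a'
  8: (12,19) 2 'ae'
  9: (19,1) 0 ''
  10: (1,11) 2 'ba'
  11: (11,3) 1 'b'
  12: (3,6) 1 'b'
  13: (6,10) 0 ''
  14: (10,5) 2 'cb'
  15: (5,4) 1 'c'
  16: (4,15) 0 ''
  17: (15,13) 0 ''
  18: (13,20) 1 'e'
  19: (20,21) 0 ''
  20: (21,8) 1 'f'
  21: (8,7) 1 'f'

[0, 3, 2, 1, 2, 1, 1, 1, 2, 0, 2, 1, 1, 0, 2, 1, 0, 0, 1, 0, 1, 1]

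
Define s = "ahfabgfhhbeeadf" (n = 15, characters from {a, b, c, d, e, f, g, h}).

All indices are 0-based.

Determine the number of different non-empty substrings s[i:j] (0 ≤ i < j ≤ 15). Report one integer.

rank | idx | suffix
   0 |   3 | abgfhhbeeadf
   1 |  12 | adf
   2 |   0 | ahfabgfhhbeeadf
   3 |   9 | beeadf
   4 |   4 | bgfhhbeeadf
   5 |  13 | df
   6 |  11 | eadf
   7 |  10 | eeadf
   8 |  14 | f
   9 |   2 | fabgfhhbeeadf
  10 |   6 | fhhbeeadf
  11 |   5 | gfhhbeeadf
  12 |   8 | hbeeadf
  13 |   1 | hfabgfhhbeeadf
  14 |   7 | hhbeeadf

SA = [3, 12, 0, 9, 4, 13, 11, 10, 14, 2, 6, 5, 8, 1, 7]
[i] adj suffixes → lcp
  [1] 3/12 → 1 ('a')
  [2] 12/0 → 1 ('a')
  [3] 0/9 → 0 ('')
  [4] 9/4 → 1 ('b')
  [5] 4/13 → 0 ('')
  [6] 13/11 → 0 ('')
  [7] 11/10 → 1 ('e')
  [8] 10/14 → 0 ('')
  [9] 14/2 → 1 ('f')
  [10] 2/6 → 1 ('f')
  [11] 6/5 → 0 ('')
  [12] 5/8 → 0 ('')
  [13] 8/1 → 1 ('h')
  [14] 1/7 → 1 ('h')

n(n+1)/2 = 15·16/2 = 120
Σ LCP = 0 + 1 + 1 + 0 + 1 + 0 + 0 + 1 + 0 + 1 + 1 + 0 + 0 + 1 + 1 = 8
distinct = 120 − 8 = 112

112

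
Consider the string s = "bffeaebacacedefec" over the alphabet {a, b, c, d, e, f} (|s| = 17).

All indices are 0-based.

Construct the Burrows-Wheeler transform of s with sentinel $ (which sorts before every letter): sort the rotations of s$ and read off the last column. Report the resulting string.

cbcee$eaaefafcdfeb

rank  rotation            last
    0  $bffeaebacacedefec  c
    1  acacedefec$bffeaeb  b
    2  acedefec$bffeaebac  c
    3  aebacacedefec$bffe  e
    4  bacacedefec$bffeae  e
    5  bffeaebacacedefec$  $
    6  c$bffeaebacacedefe  e
    7  cacedefec$bffeaeba  a
    8  cedefec$bffeaebaca  a
    9  defec$bffeaebacace  e
   10  eaebacacedefec$bff  f
   11  ebacacedefec$bffea  a
   12  ec$bffeaebacacedef  f
   13  edefec$bffeaebacac  c
   14  efec$bffeaebacaced  d
   15  feaebacacedefec$bf  f
   16  fec$bffeaebacacede  e
   17  ffeaebacacedefec$b  b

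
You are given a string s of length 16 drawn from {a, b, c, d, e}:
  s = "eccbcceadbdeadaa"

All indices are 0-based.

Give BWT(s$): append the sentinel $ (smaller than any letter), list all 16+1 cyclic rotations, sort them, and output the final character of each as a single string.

aadeecdcebcaabdc$

rank  rotation           last
    0  $eccbcceadbdeadaa  a
    1  a$eccbcceadbdeada  a
    2  aa$eccbcceadbdead  d
    3  adaa$eccbcceadbde  e
    4  adbdeadaa$eccbcce  e
    5  bcceadbdeadaa$ecc  c
    6  bdeadaa$eccbccead  d
    7  cbcceadbdeadaa$ec  c
    8  ccbcceadbdeadaa$e  e
    9  cceadbdeadaa$eccb  b
   10  ceadbdeadaa$eccbc  c
   11  daa$eccbcceadbdea  a
   12  dbdeadaa$eccbccea  a
   13  deadaa$eccbcceadb  b
   14  eadaa$eccbcceadbd  d
   15  eadbdeadaa$eccbcc  c
   16  eccbcceadbdeadaa$  $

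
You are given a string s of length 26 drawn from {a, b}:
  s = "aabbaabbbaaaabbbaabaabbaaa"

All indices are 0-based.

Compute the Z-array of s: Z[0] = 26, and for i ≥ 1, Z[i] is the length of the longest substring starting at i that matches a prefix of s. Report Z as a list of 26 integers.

Z[0]=26
i=1: fresh scan; Z[1]=1 extend→box=[1,2)
i=2: fresh scan; Z[2]=0
i=3: fresh scan; Z[3]=0
i=4: fresh scan; Z[4]=4 extend→box=[4,8)
i=5: min(r-i=3, Z[1]=1)=1; Z[5]=1
i=6: min(r-i=2, Z[2]=0)=0; Z[6]=0
i=7: min(r-i=1, Z[3]=0)=0; Z[7]=0
i=8: fresh scan; Z[8]=0
i=9: fresh scan; Z[9]=2 extend→box=[9,11)
i=10: min(r-i=1, Z[1]=1)=1; Z[10]=2 extend→box=[10,12)
i=11: min(r-i=1, Z[1]=1)=1; Z[11]=4 extend→box=[11,15)
i=12: min(r-i=3, Z[1]=1)=1; Z[12]=1
i=13: min(r-i=2, Z[2]=0)=0; Z[13]=0
i=14: min(r-i=1, Z[3]=0)=0; Z[14]=0
i=15: fresh scan; Z[15]=0
i=16: fresh scan; Z[16]=3 extend→box=[16,19)
i=17: min(r-i=2, Z[1]=1)=1; Z[17]=1
i=18: min(r-i=1, Z[2]=0)=0; Z[18]=0
i=19: fresh scan; Z[19]=6 extend→box=[19,25)
i=20: min(r-i=5, Z[1]=1)=1; Z[20]=1
i=21: min(r-i=4, Z[2]=0)=0; Z[21]=0
i=22: min(r-i=3, Z[3]=0)=0; Z[22]=0
i=23: min(r-i=2, Z[4]=4)=2; Z[23]=2
i=24: min(r-i=1, Z[5]=1)=1; Z[24]=2 extend→box=[24,26)
i=25: min(r-i=1, Z[1]=1)=1; Z[25]=1

[26, 1, 0, 0, 4, 1, 0, 0, 0, 2, 2, 4, 1, 0, 0, 0, 3, 1, 0, 6, 1, 0, 0, 2, 2, 1]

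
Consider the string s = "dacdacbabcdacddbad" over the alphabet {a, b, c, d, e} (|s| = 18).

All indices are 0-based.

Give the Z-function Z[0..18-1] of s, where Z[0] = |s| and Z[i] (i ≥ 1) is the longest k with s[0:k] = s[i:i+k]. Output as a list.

Z[0]=18
i=1: i≥r, start 0; Z[1]=0
i=2: i≥r, start 0; Z[2]=0
i=3: i≥r, start 0; Z[3]=3 grow→box=[3,6)
i=4: min(r-i=2, Z[1]=0)=0; Z[4]=0
i=5: min(r-i=1, Z[2]=0)=0; Z[5]=0
i=6: i≥r, start 0; Z[6]=0
i=7: i≥r, start 0; Z[7]=0
i=8: i≥r, start 0; Z[8]=0
i=9: i≥r, start 0; Z[9]=0
i=10: i≥r, start 0; Z[10]=4 grow→box=[10,14)
i=11: min(r-i=3, Z[1]=0)=0; Z[11]=0
i=12: min(r-i=2, Z[2]=0)=0; Z[12]=0
i=13: min(r-i=1, Z[3]=3)=1; Z[13]=1
i=14: i≥r, start 0; Z[14]=1 grow→box=[14,15)
i=15: i≥r, start 0; Z[15]=0
i=16: i≥r, start 0; Z[16]=0
i=17: i≥r, start 0; Z[17]=1 grow→box=[17,18)

[18, 0, 0, 3, 0, 0, 0, 0, 0, 0, 4, 0, 0, 1, 1, 0, 0, 1]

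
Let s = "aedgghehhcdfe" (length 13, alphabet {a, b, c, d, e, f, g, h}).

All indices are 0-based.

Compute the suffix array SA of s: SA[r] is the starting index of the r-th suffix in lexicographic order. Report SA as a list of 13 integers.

[0, 9, 10, 2, 12, 1, 6, 11, 3, 4, 8, 5, 7]

rank | idx | suffix
   0 |   0 | aedgghehhcdfe
   1 |   9 | cdfe
   2 |  10 | dfe
   3 |   2 | dgghehhcdfe
   4 |  12 | e
   5 |   1 | edgghehhcdfe
   6 |   6 | ehhcdfe
   7 |  11 | fe
   8 |   3 | gghehhcdfe
   9 |   4 | ghehhcdfe
  10 |   8 | hcdfe
  11 |   5 | hehhcdfe
  12 |   7 | hhcdfe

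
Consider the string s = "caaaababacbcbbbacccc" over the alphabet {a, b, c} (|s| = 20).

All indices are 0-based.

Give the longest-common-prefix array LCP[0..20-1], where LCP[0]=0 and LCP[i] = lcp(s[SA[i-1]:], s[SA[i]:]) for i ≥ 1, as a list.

sorted suffixes:
  #0 SA[0]=1  'aaaababacbcbbbacccc'
  #1 SA[1]=2  'aaababacbcbbbacccc'
  #2 SA[2]=3  'aababacbcbbbacccc'
  #3 SA[3]=4  'ababacbcbbbacccc'
  #4 SA[4]=6  'abacbcbbbacccc'
  #5 SA[5]=8  'acbcbbbacccc'
  #6 SA[6]=15  'acccc'
  #7 SA[7]=5  'babacbcbbbacccc'
  #8 SA[8]=7  'bacbcbbbacccc'
  #9 SA[9]=14  'bacccc'
  #10 SA[10]=13  'bbacccc'
  #11 SA[11]=12  'bbbacccc'
  #12 SA[12]=10  'bcbbbacccc'
  #13 SA[13]=19  'c'
  #14 SA[14]=0  'caaaababacbcbbbacccc'
  #15 SA[15]=11  'cbbbacccc'
  #16 SA[16]=9  'cbcbbbacccc'
  #17 SA[17]=18  'cc'
  #18 SA[18]=17  'ccc'
  #19 SA[19]=16  'cccc'

SA = [1, 2, 3, 4, 6, 8, 15, 5, 7, 14, 13, 12, 10, 19, 0, 11, 9, 18, 17, 16]
rank  pair      lcp
   1  s[1:],s[2:]  3  'aaa'
   2  s[2:],s[3:]  2  'aa'
   3  s[3:],s[4:]  1  'a'
   4  s[4:],s[6:]  3  'aba'
   5  s[6:],s[8:]  1  'a'
   6  s[8:],s[15:]  2  'ac'
   7  s[15:],s[5:]  0  ''
   8  s[5:],s[7:]  2  'ba'
   9  s[7:],s[14:]  3  'bac'
  10  s[14:],s[13:]  1  'b'
  11  s[13:],s[12:]  2  'bb'
  12  s[12:],s[10:]  1  'b'
  13  s[10:],s[19:]  0  ''
  14  s[19:],s[0:]  1  'c'
  15  s[0:],s[11:]  1  'c'
  16  s[11:],s[9:]  2  'cb'
  17  s[9:],s[18:]  1  'c'
  18  s[18:],s[17:]  2  'cc'
  19  s[17:],s[16:]  3  'ccc'

[0, 3, 2, 1, 3, 1, 2, 0, 2, 3, 1, 2, 1, 0, 1, 1, 2, 1, 2, 3]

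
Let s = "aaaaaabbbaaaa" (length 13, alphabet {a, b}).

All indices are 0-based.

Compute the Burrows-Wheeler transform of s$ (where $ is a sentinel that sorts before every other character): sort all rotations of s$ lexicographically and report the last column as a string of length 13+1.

rank  rotation        last
    0  $aaaaaabbbaaaa  a
    1  a$aaaaaabbbaaa  a
    2  aa$aaaaaabbbaa  a
    3  aaa$aaaaaabbba  a
    4  aaaa$aaaaaabbb  b
    5  aaaaaabbbaaaa$  $
    6  aaaaabbbaaaa$a  a
    7  aaaabbbaaaa$aa  a
    8  aaabbbaaaa$aaa  a
    9  aabbbaaaa$aaaa  a
   10  abbbaaaa$aaaaa  a
   11  baaaa$aaaaaabb  b
   12  bbaaaa$aaaaaab  b
   13  bbbaaaa$aaaaaa  a

aaaab$aaaaabba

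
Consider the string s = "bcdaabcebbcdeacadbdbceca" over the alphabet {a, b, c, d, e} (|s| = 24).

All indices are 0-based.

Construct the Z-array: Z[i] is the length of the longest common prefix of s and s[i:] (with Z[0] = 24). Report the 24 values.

Z[0]=24
i=1: outside box; Z[1]=0
i=2: outside box; Z[2]=0
i=3: outside box; Z[3]=0
i=4: outside box; Z[4]=0
i=5: outside box; Z[5]=2 extend→box=[5,7)
i=6: min(r-i=1, Z[1]=0)=0; Z[6]=0
i=7: outside box; Z[7]=0
i=8: outside box; Z[8]=1 extend→box=[8,9)
i=9: outside box; Z[9]=3 extend→box=[9,12)
i=10: min(r-i=2, Z[1]=0)=0; Z[10]=0
i=11: min(r-i=1, Z[2]=0)=0; Z[11]=0
i=12: outside box; Z[12]=0
i=13: outside box; Z[13]=0
i=14: outside box; Z[14]=0
i=15: outside box; Z[15]=0
i=16: outside box; Z[16]=0
i=17: outside box; Z[17]=1 extend→box=[17,18)
i=18: outside box; Z[18]=0
i=19: outside box; Z[19]=2 extend→box=[19,21)
i=20: min(r-i=1, Z[1]=0)=0; Z[20]=0
i=21: outside box; Z[21]=0
i=22: outside box; Z[22]=0
i=23: outside box; Z[23]=0

[24, 0, 0, 0, 0, 2, 0, 0, 1, 3, 0, 0, 0, 0, 0, 0, 0, 1, 0, 2, 0, 0, 0, 0]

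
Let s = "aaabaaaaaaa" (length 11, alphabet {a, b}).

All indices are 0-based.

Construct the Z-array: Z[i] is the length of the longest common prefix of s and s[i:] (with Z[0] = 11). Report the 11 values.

Z[0]=11
i=1: outside box; Z[1]=2 extend→box=[1,3)
i=2: min(r-i=1, Z[1]=2)=1; Z[2]=1
i=3: outside box; Z[3]=0
i=4: outside box; Z[4]=3 extend→box=[4,7)
i=5: min(r-i=2, Z[1]=2)=2; Z[5]=3 extend→box=[5,8)
i=6: min(r-i=2, Z[1]=2)=2; Z[6]=3 extend→box=[6,9)
i=7: min(r-i=2, Z[1]=2)=2; Z[7]=3 extend→box=[7,10)
i=8: min(r-i=2, Z[1]=2)=2; Z[8]=3 extend→box=[8,11)
i=9: min(r-i=2, Z[1]=2)=2; Z[9]=2
i=10: min(r-i=1, Z[2]=1)=1; Z[10]=1

[11, 2, 1, 0, 3, 3, 3, 3, 3, 2, 1]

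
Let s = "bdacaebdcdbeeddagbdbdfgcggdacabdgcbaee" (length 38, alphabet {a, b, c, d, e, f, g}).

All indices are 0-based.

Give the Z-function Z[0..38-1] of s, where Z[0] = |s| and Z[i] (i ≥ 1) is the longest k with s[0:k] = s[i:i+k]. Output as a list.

[38, 0, 0, 0, 0, 0, 2, 0, 0, 0, 1, 0, 0, 0, 0, 0, 0, 2, 0, 2, 0, 0, 0, 0, 0, 0, 0, 0, 0, 0, 2, 0, 0, 0, 1, 0, 0, 0]

Z[0]=38
i=1: outside box; Z[1]=0
i=2: outside box; Z[2]=0
i=3: outside box; Z[3]=0
i=4: outside box; Z[4]=0
i=5: outside box; Z[5]=0
i=6: outside box; Z[6]=2 grow→box=[6,8)
i=7: min(r-i=1, Z[1]=0)=0; Z[7]=0
i=8: outside box; Z[8]=0
i=9: outside box; Z[9]=0
i=10: outside box; Z[10]=1 grow→box=[10,11)
i=11: outside box; Z[11]=0
i=12: outside box; Z[12]=0
i=13: outside box; Z[13]=0
i=14: outside box; Z[14]=0
i=15: outside box; Z[15]=0
i=16: outside box; Z[16]=0
i=17: outside box; Z[17]=2 grow→box=[17,19)
i=18: min(r-i=1, Z[1]=0)=0; Z[18]=0
i=19: outside box; Z[19]=2 grow→box=[19,21)
i=20: min(r-i=1, Z[1]=0)=0; Z[20]=0
i=21: outside box; Z[21]=0
i=22: outside box; Z[22]=0
i=23: outside box; Z[23]=0
i=24: outside box; Z[24]=0
i=25: outside box; Z[25]=0
i=26: outside box; Z[26]=0
i=27: outside box; Z[27]=0
i=28: outside box; Z[28]=0
i=29: outside box; Z[29]=0
i=30: outside box; Z[30]=2 grow→box=[30,32)
i=31: min(r-i=1, Z[1]=0)=0; Z[31]=0
i=32: outside box; Z[32]=0
i=33: outside box; Z[33]=0
i=34: outside box; Z[34]=1 grow→box=[34,35)
i=35: outside box; Z[35]=0
i=36: outside box; Z[36]=0
i=37: outside box; Z[37]=0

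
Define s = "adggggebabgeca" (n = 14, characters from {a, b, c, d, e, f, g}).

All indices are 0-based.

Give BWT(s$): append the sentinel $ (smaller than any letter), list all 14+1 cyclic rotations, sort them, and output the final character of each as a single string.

acb$eaeagggbggd

rank  rotation         last
    0  $adggggebabgeca  a
    1  a$adggggebabgec  c
    2  abgeca$adggggeb  b
    3  adggggebabgeca$  $
    4  babgeca$adgggge  e
    5  bgeca$adggggeba  a
    6  ca$adggggebabge  e
    7  dggggebabgeca$a  a
    8  ebabgeca$adgggg  g
    9  eca$adggggebabg  g
   10  gebabgeca$adggg  g
   11  geca$adggggebab  b
   12  ggebabgeca$adgg  g
   13  gggebabgeca$adg  g
   14  ggggebabgeca$ad  d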